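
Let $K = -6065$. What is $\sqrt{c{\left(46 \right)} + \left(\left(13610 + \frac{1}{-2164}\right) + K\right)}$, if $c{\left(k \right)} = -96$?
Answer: $\frac{\sqrt{8720722535}}{1082} \approx 86.308$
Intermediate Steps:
$\sqrt{c{\left(46 \right)} + \left(\left(13610 + \frac{1}{-2164}\right) + K\right)} = \sqrt{-96 + \left(\left(13610 + \frac{1}{-2164}\right) - 6065\right)} = \sqrt{-96 + \left(\left(13610 - \frac{1}{2164}\right) - 6065\right)} = \sqrt{-96 + \left(\frac{29452039}{2164} - 6065\right)} = \sqrt{-96 + \frac{16327379}{2164}} = \sqrt{\frac{16119635}{2164}} = \frac{\sqrt{8720722535}}{1082}$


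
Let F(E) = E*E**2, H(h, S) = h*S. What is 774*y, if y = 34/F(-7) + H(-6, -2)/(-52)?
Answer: -1138554/4459 ≈ -255.34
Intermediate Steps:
H(h, S) = S*h
F(E) = E**3
y = -1471/4459 (y = 34/((-7)**3) - 2*(-6)/(-52) = 34/(-343) + 12*(-1/52) = 34*(-1/343) - 3/13 = -34/343 - 3/13 = -1471/4459 ≈ -0.32989)
774*y = 774*(-1471/4459) = -1138554/4459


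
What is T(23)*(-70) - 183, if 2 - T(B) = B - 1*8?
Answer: 727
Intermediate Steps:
T(B) = 10 - B (T(B) = 2 - (B - 1*8) = 2 - (B - 8) = 2 - (-8 + B) = 2 + (8 - B) = 10 - B)
T(23)*(-70) - 183 = (10 - 1*23)*(-70) - 183 = (10 - 23)*(-70) - 183 = -13*(-70) - 183 = 910 - 183 = 727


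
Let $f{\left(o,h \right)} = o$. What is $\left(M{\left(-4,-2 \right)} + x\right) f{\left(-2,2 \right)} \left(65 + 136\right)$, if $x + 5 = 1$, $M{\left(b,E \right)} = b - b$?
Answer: $1608$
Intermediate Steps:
$M{\left(b,E \right)} = 0$
$x = -4$ ($x = -5 + 1 = -4$)
$\left(M{\left(-4,-2 \right)} + x\right) f{\left(-2,2 \right)} \left(65 + 136\right) = \left(0 - 4\right) \left(-2\right) \left(65 + 136\right) = \left(-4\right) \left(-2\right) 201 = 8 \cdot 201 = 1608$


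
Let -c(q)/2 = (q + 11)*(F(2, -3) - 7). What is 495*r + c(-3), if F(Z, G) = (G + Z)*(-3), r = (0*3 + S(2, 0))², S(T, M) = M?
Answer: 64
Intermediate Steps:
r = 0 (r = (0*3 + 0)² = (0 + 0)² = 0² = 0)
F(Z, G) = -3*G - 3*Z
c(q) = 88 + 8*q (c(q) = -2*(q + 11)*((-3*(-3) - 3*2) - 7) = -2*(11 + q)*((9 - 6) - 7) = -2*(11 + q)*(3 - 7) = -2*(11 + q)*(-4) = -2*(-44 - 4*q) = 88 + 8*q)
495*r + c(-3) = 495*0 + (88 + 8*(-3)) = 0 + (88 - 24) = 0 + 64 = 64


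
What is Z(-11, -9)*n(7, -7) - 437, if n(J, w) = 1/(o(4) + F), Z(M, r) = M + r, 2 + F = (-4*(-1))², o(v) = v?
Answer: -3943/9 ≈ -438.11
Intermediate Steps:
F = 14 (F = -2 + (-4*(-1))² = -2 + 4² = -2 + 16 = 14)
n(J, w) = 1/18 (n(J, w) = 1/(4 + 14) = 1/18)
Z(-11, -9)*n(7, -7) - 437 = (-11 - 9)*(1/18) - 437 = -20*1/18 - 437 = -10/9 - 437 = -3943/9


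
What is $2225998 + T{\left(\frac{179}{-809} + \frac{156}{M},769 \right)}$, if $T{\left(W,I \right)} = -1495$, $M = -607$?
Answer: $2224503$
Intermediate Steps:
$2225998 + T{\left(\frac{179}{-809} + \frac{156}{M},769 \right)} = 2225998 - 1495 = 2224503$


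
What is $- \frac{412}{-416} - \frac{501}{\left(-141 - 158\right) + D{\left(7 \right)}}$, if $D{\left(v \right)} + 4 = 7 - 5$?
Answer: $\frac{83107}{31304} \approx 2.6548$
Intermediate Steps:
$D{\left(v \right)} = -2$ ($D{\left(v \right)} = -4 + \left(7 - 5\right) = -4 + 2 = -2$)
$- \frac{412}{-416} - \frac{501}{\left(-141 - 158\right) + D{\left(7 \right)}} = - \frac{412}{-416} - \frac{501}{\left(-141 - 158\right) - 2} = \left(-412\right) \left(- \frac{1}{416}\right) - \frac{501}{-299 - 2} = \frac{103}{104} - \frac{501}{-301} = \frac{103}{104} - - \frac{501}{301} = \frac{103}{104} + \frac{501}{301} = \frac{83107}{31304}$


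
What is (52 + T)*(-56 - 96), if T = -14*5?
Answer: 2736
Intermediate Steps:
T = -70
(52 + T)*(-56 - 96) = (52 - 70)*(-56 - 96) = -18*(-152) = 2736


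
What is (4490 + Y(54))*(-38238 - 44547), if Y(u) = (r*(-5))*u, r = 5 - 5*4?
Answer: -706983900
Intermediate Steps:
r = -15 (r = 5 - 20 = -15)
Y(u) = 75*u (Y(u) = (-15*(-5))*u = 75*u)
(4490 + Y(54))*(-38238 - 44547) = (4490 + 75*54)*(-38238 - 44547) = (4490 + 4050)*(-82785) = 8540*(-82785) = -706983900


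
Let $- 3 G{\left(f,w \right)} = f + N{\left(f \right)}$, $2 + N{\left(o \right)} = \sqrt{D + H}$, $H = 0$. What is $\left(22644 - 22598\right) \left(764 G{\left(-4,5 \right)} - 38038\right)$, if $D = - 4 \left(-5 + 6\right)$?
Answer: $-1679460 - \frac{70288 i}{3} \approx -1.6795 \cdot 10^{6} - 23429.0 i$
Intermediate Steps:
$D = -4$ ($D = \left(-4\right) 1 = -4$)
$N{\left(o \right)} = -2 + 2 i$ ($N{\left(o \right)} = -2 + \sqrt{-4 + 0} = -2 + \sqrt{-4} = -2 + 2 i$)
$G{\left(f,w \right)} = \frac{2}{3} - \frac{2 i}{3} - \frac{f}{3}$ ($G{\left(f,w \right)} = - \frac{f - \left(2 - 2 i\right)}{3} = - \frac{-2 + f + 2 i}{3} = \frac{2}{3} - \frac{2 i}{3} - \frac{f}{3}$)
$\left(22644 - 22598\right) \left(764 G{\left(-4,5 \right)} - 38038\right) = \left(22644 - 22598\right) \left(764 \left(\frac{2}{3} - \frac{2 i}{3} - - \frac{4}{3}\right) - 38038\right) = 46 \left(764 \left(\frac{2}{3} - \frac{2 i}{3} + \frac{4}{3}\right) - 38038\right) = 46 \left(764 \left(2 - \frac{2 i}{3}\right) - 38038\right) = 46 \left(\left(1528 - \frac{1528 i}{3}\right) - 38038\right) = 46 \left(-36510 - \frac{1528 i}{3}\right) = -1679460 - \frac{70288 i}{3}$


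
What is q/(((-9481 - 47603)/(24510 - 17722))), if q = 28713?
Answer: -16241987/4757 ≈ -3414.3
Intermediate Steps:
q/(((-9481 - 47603)/(24510 - 17722))) = 28713/(((-9481 - 47603)/(24510 - 17722))) = 28713/((-57084/6788)) = 28713/((-57084*1/6788)) = 28713/(-14271/1697) = 28713*(-1697/14271) = -16241987/4757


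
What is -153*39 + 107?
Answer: -5860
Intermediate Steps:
-153*39 + 107 = -5967 + 107 = -5860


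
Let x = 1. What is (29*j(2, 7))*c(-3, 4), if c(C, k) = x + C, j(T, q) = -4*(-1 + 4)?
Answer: 696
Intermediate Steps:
j(T, q) = -12 (j(T, q) = -4*3 = -12)
c(C, k) = 1 + C
(29*j(2, 7))*c(-3, 4) = (29*(-12))*(1 - 3) = -348*(-2) = 696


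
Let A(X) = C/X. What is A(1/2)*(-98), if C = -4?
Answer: 784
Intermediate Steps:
A(X) = -4/X
A(1/2)*(-98) = -4/(1/2)*(-98) = -4/½*(-98) = -4*2*(-98) = -8*(-98) = 784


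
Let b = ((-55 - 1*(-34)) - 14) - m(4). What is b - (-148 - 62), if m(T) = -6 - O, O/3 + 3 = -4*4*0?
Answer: 172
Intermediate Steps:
O = -9 (O = -9 + 3*(-4*4*0) = -9 + 3*(-16*0) = -9 + 3*0 = -9 + 0 = -9)
m(T) = 3 (m(T) = -6 - 1*(-9) = -6 + 9 = 3)
b = -38 (b = ((-55 - 1*(-34)) - 14) - 1*3 = ((-55 + 34) - 14) - 3 = (-21 - 14) - 3 = -35 - 3 = -38)
b - (-148 - 62) = -38 - (-148 - 62) = -38 - 1*(-210) = -38 + 210 = 172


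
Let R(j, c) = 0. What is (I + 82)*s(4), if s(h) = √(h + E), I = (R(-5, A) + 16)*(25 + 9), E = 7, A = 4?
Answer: 626*√11 ≈ 2076.2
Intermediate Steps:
I = 544 (I = (0 + 16)*(25 + 9) = 16*34 = 544)
s(h) = √(7 + h) (s(h) = √(h + 7) = √(7 + h))
(I + 82)*s(4) = (544 + 82)*√(7 + 4) = 626*√11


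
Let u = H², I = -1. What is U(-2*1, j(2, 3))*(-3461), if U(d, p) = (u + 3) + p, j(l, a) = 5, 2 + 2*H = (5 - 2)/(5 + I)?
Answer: -1858557/64 ≈ -29040.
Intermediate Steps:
H = -5/8 (H = -1 + ((5 - 2)/(5 - 1))/2 = -1 + (3/4)/2 = -1 + (3*(¼))/2 = -1 + (½)*(¾) = -1 + 3/8 = -5/8 ≈ -0.62500)
u = 25/64 (u = (-5/8)² = 25/64 ≈ 0.39063)
U(d, p) = 217/64 + p (U(d, p) = (25/64 + 3) + p = 217/64 + p)
U(-2*1, j(2, 3))*(-3461) = (217/64 + 5)*(-3461) = (537/64)*(-3461) = -1858557/64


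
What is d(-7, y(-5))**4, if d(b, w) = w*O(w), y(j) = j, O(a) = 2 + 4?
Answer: 810000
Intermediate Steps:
O(a) = 6
d(b, w) = 6*w (d(b, w) = w*6 = 6*w)
d(-7, y(-5))**4 = (6*(-5))**4 = (-30)**4 = 810000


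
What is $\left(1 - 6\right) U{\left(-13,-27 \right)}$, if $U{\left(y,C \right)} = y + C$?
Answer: $200$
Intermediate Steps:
$U{\left(y,C \right)} = C + y$
$\left(1 - 6\right) U{\left(-13,-27 \right)} = \left(1 - 6\right) \left(-27 - 13\right) = \left(-5\right) \left(-40\right) = 200$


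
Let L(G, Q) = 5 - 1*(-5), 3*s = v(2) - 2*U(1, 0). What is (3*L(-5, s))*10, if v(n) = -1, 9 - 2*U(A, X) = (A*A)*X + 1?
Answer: 300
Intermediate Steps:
U(A, X) = 4 - X*A**2/2 (U(A, X) = 9/2 - ((A*A)*X + 1)/2 = 9/2 - (A**2*X + 1)/2 = 9/2 - (X*A**2 + 1)/2 = 9/2 - (1 + X*A**2)/2 = 9/2 + (-1/2 - X*A**2/2) = 4 - X*A**2/2)
s = -3 (s = (-1 - 2*(4 - 1/2*0*1**2))/3 = (-1 - 2*(4 - 1/2*0*1))/3 = (-1 - 2*(4 + 0))/3 = (-1 - 2*4)/3 = (-1 - 8)/3 = (1/3)*(-9) = -3)
L(G, Q) = 10 (L(G, Q) = 5 + 5 = 10)
(3*L(-5, s))*10 = (3*10)*10 = 30*10 = 300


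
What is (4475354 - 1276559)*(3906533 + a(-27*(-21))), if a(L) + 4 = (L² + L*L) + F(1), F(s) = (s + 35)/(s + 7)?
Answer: 29105909277285/2 ≈ 1.4553e+13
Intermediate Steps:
F(s) = (35 + s)/(7 + s)
a(L) = ½ + 2*L² (a(L) = -4 + ((L² + L*L) + (35 + 1)/(7 + 1)) = -4 + ((L² + L²) + 36/8) = -4 + (2*L² + (⅛)*36) = -4 + (2*L² + 9/2) = -4 + (9/2 + 2*L²) = ½ + 2*L²)
(4475354 - 1276559)*(3906533 + a(-27*(-21))) = (4475354 - 1276559)*(3906533 + (½ + 2*(-27*(-21))²)) = 3198795*(3906533 + (½ + 2*567²)) = 3198795*(3906533 + (½ + 2*321489)) = 3198795*(3906533 + (½ + 642978)) = 3198795*(3906533 + 1285957/2) = 3198795*(9099023/2) = 29105909277285/2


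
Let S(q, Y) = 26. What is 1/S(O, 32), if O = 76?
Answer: 1/26 ≈ 0.038462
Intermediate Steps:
1/S(O, 32) = 1/26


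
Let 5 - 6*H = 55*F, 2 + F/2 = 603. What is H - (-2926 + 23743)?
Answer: -63669/2 ≈ -31835.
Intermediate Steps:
F = 1202 (F = -4 + 2*603 = -4 + 1206 = 1202)
H = -22035/2 (H = ⅚ - 55*1202/6 = ⅚ - ⅙*66110 = ⅚ - 33055/3 = -22035/2 ≈ -11018.)
H - (-2926 + 23743) = -22035/2 - (-2926 + 23743) = -22035/2 - 1*20817 = -22035/2 - 20817 = -63669/2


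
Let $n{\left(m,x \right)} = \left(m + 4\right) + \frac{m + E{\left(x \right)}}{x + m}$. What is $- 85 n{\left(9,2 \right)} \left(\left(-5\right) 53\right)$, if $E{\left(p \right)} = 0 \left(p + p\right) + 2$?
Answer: $315350$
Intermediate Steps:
$E{\left(p \right)} = 2$ ($E{\left(p \right)} = 0 \cdot 2 p + 2 = 0 + 2 = 2$)
$n{\left(m,x \right)} = 4 + m + \frac{2 + m}{m + x}$ ($n{\left(m,x \right)} = \left(m + 4\right) + \frac{m + 2}{x + m} = \left(4 + m\right) + \frac{2 + m}{m + x} = 4 + m + \frac{2 + m}{m + x}$)
$- 85 n{\left(9,2 \right)} \left(\left(-5\right) 53\right) = - 85 \frac{2 + 9^{2} + 4 \cdot 2 + 5 \cdot 9 + 9 \cdot 2}{9 + 2} \left(\left(-5\right) 53\right) = - 85 \frac{2 + 81 + 8 + 45 + 18}{11} \left(-265\right) = - 85 \cdot \frac{1}{11} \cdot 154 \left(-265\right) = \left(-85\right) 14 \left(-265\right) = \left(-1190\right) \left(-265\right) = 315350$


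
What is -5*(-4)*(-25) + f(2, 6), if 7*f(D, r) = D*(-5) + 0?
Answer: -3510/7 ≈ -501.43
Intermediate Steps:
f(D, r) = -5*D/7 (f(D, r) = (D*(-5) + 0)/7 = (-5*D + 0)/7 = (-5*D)/7 = -5*D/7)
-5*(-4)*(-25) + f(2, 6) = -5*(-4)*(-25) - 5/7*2 = 20*(-25) - 10/7 = -500 - 10/7 = -3510/7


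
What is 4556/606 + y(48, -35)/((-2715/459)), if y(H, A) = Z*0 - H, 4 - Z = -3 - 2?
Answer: 4286822/274215 ≈ 15.633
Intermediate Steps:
Z = 9 (Z = 4 - (-3 - 2) = 4 - 1*(-5) = 4 + 5 = 9)
y(H, A) = -H (y(H, A) = 9*0 - H = 0 - H = -H)
4556/606 + y(48, -35)/((-2715/459)) = 4556/606 + (-1*48)/((-2715/459)) = 4556*(1/606) - 48/((-2715*1/459)) = 2278/303 - 48/(-905/153) = 2278/303 - 48*(-153/905) = 2278/303 + 7344/905 = 4286822/274215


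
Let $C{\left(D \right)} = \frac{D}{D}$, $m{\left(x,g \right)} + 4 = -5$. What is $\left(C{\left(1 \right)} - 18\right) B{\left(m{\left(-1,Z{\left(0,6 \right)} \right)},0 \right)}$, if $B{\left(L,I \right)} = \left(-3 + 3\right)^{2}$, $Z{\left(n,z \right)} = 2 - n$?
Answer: $0$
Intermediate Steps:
$m{\left(x,g \right)} = -9$ ($m{\left(x,g \right)} = -4 - 5 = -9$)
$C{\left(D \right)} = 1$
$B{\left(L,I \right)} = 0$ ($B{\left(L,I \right)} = 0^{2} = 0$)
$\left(C{\left(1 \right)} - 18\right) B{\left(m{\left(-1,Z{\left(0,6 \right)} \right)},0 \right)} = \left(1 - 18\right) 0 = \left(-17\right) 0 = 0$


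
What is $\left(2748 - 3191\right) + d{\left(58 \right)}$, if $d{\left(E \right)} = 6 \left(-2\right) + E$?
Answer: $-397$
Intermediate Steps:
$d{\left(E \right)} = -12 + E$
$\left(2748 - 3191\right) + d{\left(58 \right)} = \left(2748 - 3191\right) + \left(-12 + 58\right) = -443 + 46 = -397$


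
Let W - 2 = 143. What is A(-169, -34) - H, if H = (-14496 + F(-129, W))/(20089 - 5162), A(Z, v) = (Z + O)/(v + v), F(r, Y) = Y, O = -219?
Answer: 1691886/253759 ≈ 6.6673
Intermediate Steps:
W = 145 (W = 2 + 143 = 145)
A(Z, v) = (-219 + Z)/(2*v) (A(Z, v) = (Z - 219)/(v + v) = (-219 + Z)/((2*v)) = (-219 + Z)*(1/(2*v)) = (-219 + Z)/(2*v))
H = -14351/14927 (H = (-14496 + 145)/(20089 - 5162) = -14351/14927 ≈ -0.96141)
A(-169, -34) - H = (1/2)*(-219 - 169)/(-34) - 1*(-14351/14927) = (1/2)*(-1/34)*(-388) + 14351/14927 = 97/17 + 14351/14927 = 1691886/253759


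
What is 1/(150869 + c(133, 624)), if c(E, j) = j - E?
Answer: 1/151360 ≈ 6.6068e-6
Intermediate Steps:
1/(150869 + c(133, 624)) = 1/(150869 + (624 - 1*133)) = 1/(150869 + (624 - 133)) = 1/(150869 + 491) = 1/151360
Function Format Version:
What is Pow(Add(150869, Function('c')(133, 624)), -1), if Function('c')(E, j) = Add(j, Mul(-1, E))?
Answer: Rational(1, 151360) ≈ 6.6068e-6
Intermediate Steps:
Pow(Add(150869, Function('c')(133, 624)), -1) = Pow(Add(150869, Add(624, Mul(-1, 133))), -1) = Pow(Add(150869, Add(624, -133)), -1) = Pow(Add(150869, 491), -1) = Pow(151360, -1) = Rational(1, 151360)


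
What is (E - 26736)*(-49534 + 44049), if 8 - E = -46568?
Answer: -108822400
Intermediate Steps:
E = 46576 (E = 8 - 1*(-46568) = 8 + 46568 = 46576)
(E - 26736)*(-49534 + 44049) = (46576 - 26736)*(-49534 + 44049) = 19840*(-5485) = -108822400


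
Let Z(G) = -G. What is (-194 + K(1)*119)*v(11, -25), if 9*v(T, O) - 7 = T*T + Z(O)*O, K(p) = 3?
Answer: -81011/9 ≈ -9001.2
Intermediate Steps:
v(T, O) = 7/9 - O**2/9 + T**2/9 (v(T, O) = 7/9 + (T*T + (-O)*O)/9 = 7/9 + (T**2 - O**2)/9 = 7/9 + (-O**2/9 + T**2/9) = 7/9 - O**2/9 + T**2/9)
(-194 + K(1)*119)*v(11, -25) = (-194 + 3*119)*(7/9 - 1/9*(-25)**2 + (1/9)*11**2) = (-194 + 357)*(7/9 - 1/9*625 + (1/9)*121) = 163*(7/9 - 625/9 + 121/9) = 163*(-497/9) = -81011/9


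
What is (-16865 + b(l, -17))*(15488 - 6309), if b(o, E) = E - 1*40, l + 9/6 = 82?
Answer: -155327038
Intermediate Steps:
l = 161/2 (l = -3/2 + 82 = 161/2 ≈ 80.500)
b(o, E) = -40 + E (b(o, E) = E - 40 = -40 + E)
(-16865 + b(l, -17))*(15488 - 6309) = (-16865 + (-40 - 17))*(15488 - 6309) = (-16865 - 57)*9179 = -16922*9179 = -155327038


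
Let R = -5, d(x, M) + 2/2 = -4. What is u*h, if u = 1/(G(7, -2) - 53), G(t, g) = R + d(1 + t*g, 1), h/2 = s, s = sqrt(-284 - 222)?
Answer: -2*I*sqrt(506)/63 ≈ -0.71411*I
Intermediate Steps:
d(x, M) = -5 (d(x, M) = -1 - 4 = -5)
s = I*sqrt(506) (s = sqrt(-506) = I*sqrt(506) ≈ 22.494*I)
h = 2*I*sqrt(506) (h = 2*(I*sqrt(506)) = 2*I*sqrt(506) ≈ 44.989*I)
G(t, g) = -10 (G(t, g) = -5 - 5 = -10)
u = -1/63 (u = 1/(-10 - 53) = 1/(-63) = -1/63 ≈ -0.015873)
u*h = -2*I*sqrt(506)/63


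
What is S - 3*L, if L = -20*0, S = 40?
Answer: 40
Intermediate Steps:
L = 0
S - 3*L = 40 - 3*0 = 40 + 0 = 40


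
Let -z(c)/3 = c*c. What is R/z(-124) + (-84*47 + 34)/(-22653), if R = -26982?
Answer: 131961373/174156264 ≈ 0.75772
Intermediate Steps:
z(c) = -3*c² (z(c) = -3*c*c = -3*c²)
R/z(-124) + (-84*47 + 34)/(-22653) = -26982/((-3*(-124)²)) + (-84*47 + 34)/(-22653) = -26982/((-3*15376)) + (-3948 + 34)*(-1/22653) = -26982/(-46128) - 3914*(-1/22653) = -26982*(-1/46128) + 3914/22653 = 4497/7688 + 3914/22653 = 131961373/174156264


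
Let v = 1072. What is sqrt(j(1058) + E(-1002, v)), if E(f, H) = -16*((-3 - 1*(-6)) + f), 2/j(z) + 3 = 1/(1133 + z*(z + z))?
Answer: sqrt(180422992425048053)/3359791 ≈ 126.43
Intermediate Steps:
j(z) = 2/(-3 + 1/(1133 + 2*z**2)) (j(z) = 2/(-3 + 1/(1133 + z*(z + z))) = 2/(-3 + 1/(1133 + z*(2*z))) = 2/(-3 + 1/(1133 + 2*z**2)))
E(f, H) = -48 - 16*f (E(f, H) = -16*((-3 + 6) + f) = -16*(3 + f) = -48 - 16*f)
sqrt(j(1058) + E(-1002, v)) = sqrt((-1133 - 2*1058**2)/(1699 + 3*1058**2) + (-48 - 16*(-1002))) = sqrt((-1133 - 2*1119364)/(1699 + 3*1119364) + (-48 + 16032)) = sqrt((-1133 - 2238728)/(1699 + 3358092) + 15984) = sqrt(-2239861/3359791 + 15984) = sqrt(53700659483/3359791) = sqrt(180422992425048053)/3359791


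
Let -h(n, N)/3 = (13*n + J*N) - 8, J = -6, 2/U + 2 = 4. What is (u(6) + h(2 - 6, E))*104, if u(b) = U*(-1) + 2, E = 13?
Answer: 43160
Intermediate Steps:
U = 1 (U = 2/(-2 + 4) = 2/2 = 2*(½) = 1)
h(n, N) = 24 - 39*n + 18*N (h(n, N) = -3*((13*n - 6*N) - 8) = -3*((-6*N + 13*n) - 8) = -3*(-8 - 6*N + 13*n) = 24 - 39*n + 18*N)
u(b) = 1 (u(b) = 1*(-1) + 2 = -1 + 2 = 1)
(u(6) + h(2 - 6, E))*104 = (1 + (24 - 39*(2 - 6) + 18*13))*104 = (1 + (24 - 39*(-4) + 234))*104 = (1 + (24 + 156 + 234))*104 = (1 + 414)*104 = 415*104 = 43160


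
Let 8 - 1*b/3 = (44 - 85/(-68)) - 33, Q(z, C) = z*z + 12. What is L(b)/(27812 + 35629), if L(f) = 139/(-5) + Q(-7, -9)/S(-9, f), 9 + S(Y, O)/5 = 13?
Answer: -11/28196 ≈ -0.00039013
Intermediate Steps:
S(Y, O) = 20 (S(Y, O) = -45 + 5*13 = -45 + 65 = 20)
Q(z, C) = 12 + z² (Q(z, C) = z² + 12 = 12 + z²)
b = -51/4 (b = 24 - 3*((44 - 85/(-68)) - 33) = 24 - 3*((44 - 85*(-1/68)) - 33) = 24 - 3*((44 + 5/4) - 33) = 24 - 3*(181/4 - 33) = 24 - 3*49/4 = 24 - 147/4 = -51/4 ≈ -12.750)
L(f) = -99/4 (L(f) = 139/(-5) + (12 + (-7)²)/20 = 139*(-⅕) + (12 + 49)*(1/20) = -139/5 + 61*(1/20) = -139/5 + 61/20 = -99/4)
L(b)/(27812 + 35629) = -99/(4*(27812 + 35629)) = -99/4/63441 = -99/4*1/63441 = -11/28196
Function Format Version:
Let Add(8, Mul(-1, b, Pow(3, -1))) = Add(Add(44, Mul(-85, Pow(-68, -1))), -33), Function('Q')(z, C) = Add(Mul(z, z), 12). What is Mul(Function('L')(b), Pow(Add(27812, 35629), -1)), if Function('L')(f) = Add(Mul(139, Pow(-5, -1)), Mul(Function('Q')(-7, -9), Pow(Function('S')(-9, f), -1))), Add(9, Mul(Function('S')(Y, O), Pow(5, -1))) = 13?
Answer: Rational(-11, 28196) ≈ -0.00039013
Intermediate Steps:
Function('S')(Y, O) = 20 (Function('S')(Y, O) = Add(-45, Mul(5, 13)) = Add(-45, 65) = 20)
Function('Q')(z, C) = Add(12, Pow(z, 2)) (Function('Q')(z, C) = Add(Pow(z, 2), 12) = Add(12, Pow(z, 2)))
b = Rational(-51, 4) (b = Add(24, Mul(-3, Add(Add(44, Mul(-85, Pow(-68, -1))), -33))) = Add(24, Mul(-3, Add(Add(44, Mul(-85, Rational(-1, 68))), -33))) = Add(24, Mul(-3, Add(Add(44, Rational(5, 4)), -33))) = Add(24, Mul(-3, Add(Rational(181, 4), -33))) = Add(24, Mul(-3, Rational(49, 4))) = Add(24, Rational(-147, 4)) = Rational(-51, 4) ≈ -12.750)
Function('L')(f) = Rational(-99, 4) (Function('L')(f) = Add(Mul(139, Pow(-5, -1)), Mul(Add(12, Pow(-7, 2)), Pow(20, -1))) = Add(Mul(139, Rational(-1, 5)), Mul(Add(12, 49), Rational(1, 20))) = Add(Rational(-139, 5), Mul(61, Rational(1, 20))) = Add(Rational(-139, 5), Rational(61, 20)) = Rational(-99, 4))
Mul(Function('L')(b), Pow(Add(27812, 35629), -1)) = Mul(Rational(-99, 4), Pow(Add(27812, 35629), -1)) = Mul(Rational(-99, 4), Pow(63441, -1)) = Mul(Rational(-99, 4), Rational(1, 63441)) = Rational(-11, 28196)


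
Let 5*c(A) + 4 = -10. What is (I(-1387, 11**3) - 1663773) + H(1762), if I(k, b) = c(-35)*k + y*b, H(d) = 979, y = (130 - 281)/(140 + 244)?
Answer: -3186112873/1920 ≈ -1.6594e+6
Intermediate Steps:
c(A) = -14/5 (c(A) = -4/5 + (1/5)*(-10) = -4/5 - 2 = -14/5)
y = -151/384 ≈ -0.39323
I(k, b) = -151*b/384 - 14*k/5 (I(k, b) = -14*k/5 - 151*b/384 = -151*b/384 - 14*k/5)
(I(-1387, 11**3) - 1663773) + H(1762) = ((-151/384*11**3 - 14/5*(-1387)) - 1663773) + 979 = ((-151/384*1331 + 19418/5) - 1663773) + 979 = ((-200981/384 + 19418/5) - 1663773) + 979 = (6451607/1920 - 1663773) + 979 = -3187992553/1920 + 979 = -3186112873/1920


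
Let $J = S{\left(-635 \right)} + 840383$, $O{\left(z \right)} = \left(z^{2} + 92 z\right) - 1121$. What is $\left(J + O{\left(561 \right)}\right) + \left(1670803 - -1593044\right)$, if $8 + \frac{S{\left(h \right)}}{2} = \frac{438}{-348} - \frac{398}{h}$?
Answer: $\frac{82304456519}{18415} \approx 4.4694 \cdot 10^{6}$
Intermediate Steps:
$S{\left(h \right)} = - \frac{537}{29} - \frac{796}{h}$ ($S{\left(h \right)} = -16 + 2 \left(\frac{438}{-348} - \frac{398}{h}\right) = -16 + 2 \left(438 \left(- \frac{1}{348}\right) - \frac{398}{h}\right) = -16 + 2 \left(- \frac{73}{58} - \frac{398}{h}\right) = -16 - \left(\frac{73}{29} + \frac{796}{h}\right) = - \frac{537}{29} - \frac{796}{h}$)
$O{\left(z \right)} = -1121 + z^{2} + 92 z$
$J = \frac{15475335034}{18415}$ ($J = \left(- \frac{537}{29} - \frac{796}{-635}\right) + 840383 = \left(- \frac{537}{29} - - \frac{796}{635}\right) + 840383 = \left(- \frac{537}{29} + \frac{796}{635}\right) + 840383 = - \frac{317911}{18415} + 840383 = \frac{15475335034}{18415} \approx 8.4037 \cdot 10^{5}$)
$\left(J + O{\left(561 \right)}\right) + \left(1670803 - -1593044\right) = \left(\frac{15475335034}{18415} + \left(-1121 + 561^{2} + 92 \cdot 561\right)\right) + \left(1670803 - -1593044\right) = \left(\frac{15475335034}{18415} + \left(-1121 + 314721 + 51612\right)\right) + \left(1670803 + 1593044\right) = \left(\frac{15475335034}{18415} + 365212\right) + 3263847 = \frac{22200714014}{18415} + 3263847 = \frac{82304456519}{18415}$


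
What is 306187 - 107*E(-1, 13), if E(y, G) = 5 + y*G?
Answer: 307043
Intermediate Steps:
E(y, G) = 5 + G*y
306187 - 107*E(-1, 13) = 306187 - 107*(5 + 13*(-1)) = 306187 - 107*(5 - 13) = 306187 - 107*(-8) = 306187 + 856 = 307043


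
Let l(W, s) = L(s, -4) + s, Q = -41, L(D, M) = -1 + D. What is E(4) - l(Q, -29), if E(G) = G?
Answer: 63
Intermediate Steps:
l(W, s) = -1 + 2*s (l(W, s) = (-1 + s) + s = -1 + 2*s)
E(4) - l(Q, -29) = 4 - (-1 + 2*(-29)) = 4 - (-1 - 58) = 4 - 1*(-59) = 4 + 59 = 63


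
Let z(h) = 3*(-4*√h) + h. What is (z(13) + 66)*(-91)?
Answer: -7189 + 1092*√13 ≈ -3251.7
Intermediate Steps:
z(h) = h - 12*√h (z(h) = -12*√h + h = h - 12*√h)
(z(13) + 66)*(-91) = ((13 - 12*√13) + 66)*(-91) = (79 - 12*√13)*(-91) = -7189 + 1092*√13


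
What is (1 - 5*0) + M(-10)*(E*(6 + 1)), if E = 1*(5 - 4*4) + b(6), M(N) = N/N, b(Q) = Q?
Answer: -34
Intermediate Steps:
M(N) = 1
E = -5 (E = 1*(5 - 4*4) + 6 = 1*(5 - 16) + 6 = 1*(-11) + 6 = -11 + 6 = -5)
(1 - 5*0) + M(-10)*(E*(6 + 1)) = (1 - 5*0) + 1*(-5*(6 + 1)) = (1 + 0) + 1*(-5*7) = 1 + 1*(-35) = 1 - 35 = -34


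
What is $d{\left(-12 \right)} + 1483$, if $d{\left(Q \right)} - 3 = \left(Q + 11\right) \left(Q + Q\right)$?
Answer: $1510$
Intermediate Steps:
$d{\left(Q \right)} = 3 + 2 Q \left(11 + Q\right)$ ($d{\left(Q \right)} = 3 + \left(Q + 11\right) \left(Q + Q\right) = 3 + \left(11 + Q\right) 2 Q = 3 + 2 Q \left(11 + Q\right)$)
$d{\left(-12 \right)} + 1483 = \left(3 + 2 \left(-12\right)^{2} + 22 \left(-12\right)\right) + 1483 = \left(3 + 2 \cdot 144 - 264\right) + 1483 = \left(3 + 288 - 264\right) + 1483 = 27 + 1483 = 1510$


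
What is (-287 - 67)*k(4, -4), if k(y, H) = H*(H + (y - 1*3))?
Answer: -4248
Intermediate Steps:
k(y, H) = H*(-3 + H + y) (k(y, H) = H*(H + (y - 3)) = H*(H + (-3 + y)) = H*(-3 + H + y))
(-287 - 67)*k(4, -4) = (-287 - 67)*(-4*(-3 - 4 + 4)) = -(-1416)*(-3) = -354*12 = -4248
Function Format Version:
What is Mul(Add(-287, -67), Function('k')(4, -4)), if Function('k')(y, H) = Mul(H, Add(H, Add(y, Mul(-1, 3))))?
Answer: -4248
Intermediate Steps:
Function('k')(y, H) = Mul(H, Add(-3, H, y)) (Function('k')(y, H) = Mul(H, Add(H, Add(y, -3))) = Mul(H, Add(H, Add(-3, y))) = Mul(H, Add(-3, H, y)))
Mul(Add(-287, -67), Function('k')(4, -4)) = Mul(Add(-287, -67), Mul(-4, Add(-3, -4, 4))) = Mul(-354, Mul(-4, -3)) = Mul(-354, 12) = -4248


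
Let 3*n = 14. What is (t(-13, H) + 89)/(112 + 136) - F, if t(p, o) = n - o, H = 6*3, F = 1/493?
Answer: 111167/366792 ≈ 0.30308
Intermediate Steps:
n = 14/3 (n = (1/3)*14 = 14/3 ≈ 4.6667)
F = 1/493 ≈ 0.0020284
H = 18
t(p, o) = 14/3 - o
(t(-13, H) + 89)/(112 + 136) - F = ((14/3 - 1*18) + 89)/(112 + 136) - 1*1/493 = ((14/3 - 18) + 89)/248 - 1/493 = (-40/3 + 89)*(1/248) - 1/493 = (227/3)*(1/248) - 1/493 = 227/744 - 1/493 = 111167/366792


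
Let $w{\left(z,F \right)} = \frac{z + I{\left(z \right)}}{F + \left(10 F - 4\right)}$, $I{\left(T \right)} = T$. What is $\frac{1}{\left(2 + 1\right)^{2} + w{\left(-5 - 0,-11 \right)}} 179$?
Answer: $\frac{4475}{227} \approx 19.714$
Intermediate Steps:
$w{\left(z,F \right)} = \frac{2 z}{-4 + 11 F}$ ($w{\left(z,F \right)} = \frac{z + z}{F + \left(10 F - 4\right)} = \frac{2 z}{F + \left(-4 + 10 F\right)} = \frac{2 z}{-4 + 11 F}$)
$\frac{1}{\left(2 + 1\right)^{2} + w{\left(-5 - 0,-11 \right)}} 179 = \frac{1}{\left(2 + 1\right)^{2} + \frac{2 \left(-5 - 0\right)}{-4 + 11 \left(-11\right)}} 179 = \frac{1}{3^{2} + \frac{2 \left(-5 + 0\right)}{-4 - 121}} \cdot 179 = \frac{1}{9 + 2 \left(-5\right) \frac{1}{-125}} \cdot 179 = \frac{1}{9 + 2 \left(-5\right) \left(- \frac{1}{125}\right)} 179 = \frac{1}{9 + \frac{2}{25}} \cdot 179 = \frac{1}{\frac{227}{25}} \cdot 179 = \frac{25}{227} \cdot 179 = \frac{4475}{227}$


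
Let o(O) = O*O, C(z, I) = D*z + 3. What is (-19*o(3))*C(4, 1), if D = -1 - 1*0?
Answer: 171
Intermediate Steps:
D = -1 (D = -1 + 0 = -1)
C(z, I) = 3 - z (C(z, I) = -z + 3 = 3 - z)
o(O) = O²
(-19*o(3))*C(4, 1) = (-19*3²)*(3 - 1*4) = (-19*9)*(3 - 4) = -171*(-1) = 171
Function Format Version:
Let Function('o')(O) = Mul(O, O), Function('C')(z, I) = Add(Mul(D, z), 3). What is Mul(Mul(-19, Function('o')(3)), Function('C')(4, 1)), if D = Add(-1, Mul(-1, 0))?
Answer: 171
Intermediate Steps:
D = -1 (D = Add(-1, 0) = -1)
Function('C')(z, I) = Add(3, Mul(-1, z)) (Function('C')(z, I) = Add(Mul(-1, z), 3) = Add(3, Mul(-1, z)))
Function('o')(O) = Pow(O, 2)
Mul(Mul(-19, Function('o')(3)), Function('C')(4, 1)) = Mul(Mul(-19, Pow(3, 2)), Add(3, Mul(-1, 4))) = Mul(Mul(-19, 9), Add(3, -4)) = Mul(-171, -1) = 171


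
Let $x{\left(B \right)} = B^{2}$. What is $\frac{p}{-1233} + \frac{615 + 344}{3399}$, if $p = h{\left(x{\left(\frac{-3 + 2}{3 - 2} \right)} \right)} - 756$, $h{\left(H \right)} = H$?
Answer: $\frac{1249564}{1396989} \approx 0.89447$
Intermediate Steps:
$p = -755$ ($p = \left(\frac{-3 + 2}{3 - 2}\right)^{2} - 756 = \left(- 1^{-1}\right)^{2} - 756 = \left(\left(-1\right) 1\right)^{2} - 756 = \left(-1\right)^{2} - 756 = 1 - 756 = -755$)
$\frac{p}{-1233} + \frac{615 + 344}{3399} = - \frac{755}{-1233} + \frac{615 + 344}{3399} = \left(-755\right) \left(- \frac{1}{1233}\right) + 959 \cdot \frac{1}{3399} = \frac{755}{1233} + \frac{959}{3399} = \frac{1249564}{1396989}$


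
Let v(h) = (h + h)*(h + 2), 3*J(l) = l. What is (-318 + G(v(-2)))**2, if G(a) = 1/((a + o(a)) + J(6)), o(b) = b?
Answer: 403225/4 ≈ 1.0081e+5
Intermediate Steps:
J(l) = l/3
v(h) = 2*h*(2 + h) (v(h) = (2*h)*(2 + h) = 2*h*(2 + h))
G(a) = 1/(2 + 2*a) (G(a) = 1/((a + a) + (1/3)*6) = 1/(2*a + 2) = 1/(2 + 2*a))
(-318 + G(v(-2)))**2 = (-318 + 1/(2*(1 + 2*(-2)*(2 - 2))))**2 = (-318 + 1/(2*(1 + 2*(-2)*0)))**2 = (-318 + 1/(2*(1 + 0)))**2 = (-318 + (1/2)/1)**2 = (-318 + (1/2)*1)**2 = (-318 + 1/2)**2 = (-635/2)**2 = 403225/4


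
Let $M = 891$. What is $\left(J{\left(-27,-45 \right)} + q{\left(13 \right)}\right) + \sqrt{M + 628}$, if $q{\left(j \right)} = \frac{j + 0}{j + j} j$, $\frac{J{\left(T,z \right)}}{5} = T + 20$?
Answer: $- \frac{57}{2} + 7 \sqrt{31} \approx 10.474$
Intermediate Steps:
$J{\left(T,z \right)} = 100 + 5 T$ ($J{\left(T,z \right)} = 5 \left(T + 20\right) = 5 \left(20 + T\right) = 100 + 5 T$)
$q{\left(j \right)} = \frac{j}{2}$ ($q{\left(j \right)} = \frac{j}{2 j} j = j \frac{1}{2 j} j = \frac{j}{2}$)
$\left(J{\left(-27,-45 \right)} + q{\left(13 \right)}\right) + \sqrt{M + 628} = \left(\left(100 + 5 \left(-27\right)\right) + \frac{1}{2} \cdot 13\right) + \sqrt{891 + 628} = \left(\left(100 - 135\right) + \frac{13}{2}\right) + \sqrt{1519} = \left(-35 + \frac{13}{2}\right) + 7 \sqrt{31} = - \frac{57}{2} + 7 \sqrt{31}$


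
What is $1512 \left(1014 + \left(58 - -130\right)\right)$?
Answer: $1817424$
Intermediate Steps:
$1512 \left(1014 + \left(58 - -130\right)\right) = 1512 \left(1014 + \left(58 + 130\right)\right) = 1512 \left(1014 + 188\right) = 1512 \cdot 1202 = 1817424$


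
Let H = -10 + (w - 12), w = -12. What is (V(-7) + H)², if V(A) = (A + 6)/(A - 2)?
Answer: 93025/81 ≈ 1148.5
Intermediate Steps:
V(A) = (6 + A)/(-2 + A)
H = -34 (H = -10 + (-12 - 12) = -10 - 24 = -34)
(V(-7) + H)² = ((6 - 7)/(-2 - 7) - 34)² = (-1/(-9) - 34)² = (-⅑*(-1) - 34)² = (⅑ - 34)² = (-305/9)² = 93025/81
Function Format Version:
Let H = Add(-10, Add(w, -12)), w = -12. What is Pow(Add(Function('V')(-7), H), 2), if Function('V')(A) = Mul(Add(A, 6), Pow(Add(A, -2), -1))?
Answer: Rational(93025, 81) ≈ 1148.5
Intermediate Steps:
Function('V')(A) = Mul(Pow(Add(-2, A), -1), Add(6, A)) (Function('V')(A) = Mul(Add(6, A), Pow(Add(-2, A), -1)) = Mul(Pow(Add(-2, A), -1), Add(6, A)))
H = -34 (H = Add(-10, Add(-12, -12)) = Add(-10, -24) = -34)
Pow(Add(Function('V')(-7), H), 2) = Pow(Add(Mul(Pow(Add(-2, -7), -1), Add(6, -7)), -34), 2) = Pow(Add(Mul(Pow(-9, -1), -1), -34), 2) = Pow(Add(Mul(Rational(-1, 9), -1), -34), 2) = Pow(Add(Rational(1, 9), -34), 2) = Pow(Rational(-305, 9), 2) = Rational(93025, 81)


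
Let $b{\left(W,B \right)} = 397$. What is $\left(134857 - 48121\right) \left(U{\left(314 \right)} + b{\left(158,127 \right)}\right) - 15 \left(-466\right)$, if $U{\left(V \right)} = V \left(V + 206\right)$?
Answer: $14196695262$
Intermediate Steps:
$U{\left(V \right)} = V \left(206 + V\right)$
$\left(134857 - 48121\right) \left(U{\left(314 \right)} + b{\left(158,127 \right)}\right) - 15 \left(-466\right) = \left(134857 - 48121\right) \left(314 \left(206 + 314\right) + 397\right) - 15 \left(-466\right) = 86736 \left(314 \cdot 520 + 397\right) - -6990 = 86736 \left(163280 + 397\right) + 6990 = 86736 \cdot 163677 + 6990 = 14196688272 + 6990 = 14196695262$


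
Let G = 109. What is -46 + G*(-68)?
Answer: -7458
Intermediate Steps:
-46 + G*(-68) = -46 + 109*(-68) = -46 - 7412 = -7458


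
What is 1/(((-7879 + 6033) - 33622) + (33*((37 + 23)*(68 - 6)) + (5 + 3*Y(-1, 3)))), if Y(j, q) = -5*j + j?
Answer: 1/87309 ≈ 1.1454e-5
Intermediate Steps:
Y(j, q) = -4*j
1/(((-7879 + 6033) - 33622) + (33*((37 + 23)*(68 - 6)) + (5 + 3*Y(-1, 3)))) = 1/(((-7879 + 6033) - 33622) + (33*((37 + 23)*(68 - 6)) + (5 + 3*(-4*(-1))))) = 1/((-1846 - 33622) + (33*(60*62) + (5 + 3*4))) = 1/(-35468 + (33*3720 + (5 + 12))) = 1/(-35468 + (122760 + 17)) = 1/(-35468 + 122777) = 1/87309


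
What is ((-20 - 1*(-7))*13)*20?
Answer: -3380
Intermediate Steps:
((-20 - 1*(-7))*13)*20 = ((-20 + 7)*13)*20 = -13*13*20 = -169*20 = -3380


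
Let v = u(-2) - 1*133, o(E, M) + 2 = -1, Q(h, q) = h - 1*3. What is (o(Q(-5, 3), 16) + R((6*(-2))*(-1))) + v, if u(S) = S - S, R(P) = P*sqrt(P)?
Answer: -136 + 24*sqrt(3) ≈ -94.431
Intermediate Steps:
R(P) = P**(3/2)
Q(h, q) = -3 + h (Q(h, q) = h - 3 = -3 + h)
u(S) = 0
o(E, M) = -3 (o(E, M) = -2 - 1 = -3)
v = -133 (v = 0 - 1*133 = 0 - 133 = -133)
(o(Q(-5, 3), 16) + R((6*(-2))*(-1))) + v = (-3 + ((6*(-2))*(-1))**(3/2)) - 133 = (-3 + (-12*(-1))**(3/2)) - 133 = (-3 + 12**(3/2)) - 133 = (-3 + 24*sqrt(3)) - 133 = -136 + 24*sqrt(3)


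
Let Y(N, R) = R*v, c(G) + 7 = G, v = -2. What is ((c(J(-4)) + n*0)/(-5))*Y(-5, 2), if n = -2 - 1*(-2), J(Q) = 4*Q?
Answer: -92/5 ≈ -18.400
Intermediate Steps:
c(G) = -7 + G
Y(N, R) = -2*R (Y(N, R) = R*(-2) = -2*R)
n = 0 (n = -2 + 2 = 0)
((c(J(-4)) + n*0)/(-5))*Y(-5, 2) = (((-7 + 4*(-4)) + 0*0)/(-5))*(-2*2) = (((-7 - 16) + 0)*(-⅕))*(-4) = ((-23 + 0)*(-⅕))*(-4) = -23*(-⅕)*(-4) = (23/5)*(-4) = -92/5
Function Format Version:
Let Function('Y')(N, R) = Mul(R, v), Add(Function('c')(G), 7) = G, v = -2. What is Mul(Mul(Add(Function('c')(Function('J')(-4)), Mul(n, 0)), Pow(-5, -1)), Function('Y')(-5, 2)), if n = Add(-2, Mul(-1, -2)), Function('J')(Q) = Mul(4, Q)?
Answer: Rational(-92, 5) ≈ -18.400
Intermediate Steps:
Function('c')(G) = Add(-7, G)
Function('Y')(N, R) = Mul(-2, R) (Function('Y')(N, R) = Mul(R, -2) = Mul(-2, R))
n = 0 (n = Add(-2, 2) = 0)
Mul(Mul(Add(Function('c')(Function('J')(-4)), Mul(n, 0)), Pow(-5, -1)), Function('Y')(-5, 2)) = Mul(Mul(Add(Add(-7, Mul(4, -4)), Mul(0, 0)), Pow(-5, -1)), Mul(-2, 2)) = Mul(Mul(Add(Add(-7, -16), 0), Rational(-1, 5)), -4) = Mul(Mul(Add(-23, 0), Rational(-1, 5)), -4) = Mul(Mul(-23, Rational(-1, 5)), -4) = Mul(Rational(23, 5), -4) = Rational(-92, 5)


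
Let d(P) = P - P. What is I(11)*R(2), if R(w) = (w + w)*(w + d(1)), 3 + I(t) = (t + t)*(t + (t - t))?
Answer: 1912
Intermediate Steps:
d(P) = 0
I(t) = -3 + 2*t² (I(t) = -3 + (t + t)*(t + (t - t)) = -3 + (2*t)*(t + 0) = -3 + (2*t)*t = -3 + 2*t²)
R(w) = 2*w² (R(w) = (w + w)*(w + 0) = (2*w)*w = 2*w²)
I(11)*R(2) = (-3 + 2*11²)*(2*2²) = (-3 + 2*121)*(2*4) = (-3 + 242)*8 = 239*8 = 1912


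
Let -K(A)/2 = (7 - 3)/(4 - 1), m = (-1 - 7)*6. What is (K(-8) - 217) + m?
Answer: -803/3 ≈ -267.67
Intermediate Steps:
m = -48 (m = -8*6 = -48)
K(A) = -8/3 (K(A) = -2*(7 - 3)/(4 - 1) = -8/3)
(K(-8) - 217) + m = (-8/3 - 217) - 48 = -659/3 - 48 = -803/3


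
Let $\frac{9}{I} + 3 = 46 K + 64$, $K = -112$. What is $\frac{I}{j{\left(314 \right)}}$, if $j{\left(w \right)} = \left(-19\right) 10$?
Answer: $\frac{3}{322430} \approx 9.3043 \cdot 10^{-6}$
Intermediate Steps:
$I = - \frac{3}{1697}$ ($I = \frac{9}{-3 + \left(46 \left(-112\right) + 64\right)} = \frac{9}{-3 + \left(-5152 + 64\right)} = \frac{9}{-3 - 5088} = \frac{9}{-5091} = 9 \left(- \frac{1}{5091}\right) = - \frac{3}{1697} \approx -0.0017678$)
$j{\left(w \right)} = -190$
$\frac{I}{j{\left(314 \right)}} = - \frac{3}{1697 \left(-190\right)} = \left(- \frac{3}{1697}\right) \left(- \frac{1}{190}\right) = \frac{3}{322430}$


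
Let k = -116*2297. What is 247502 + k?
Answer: -18950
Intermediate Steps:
k = -266452
247502 + k = 247502 - 266452 = -18950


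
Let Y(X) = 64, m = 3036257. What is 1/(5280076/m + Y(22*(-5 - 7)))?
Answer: 3036257/199600524 ≈ 0.015212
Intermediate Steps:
1/(5280076/m + Y(22*(-5 - 7))) = 1/(5280076/3036257 + 64) = 1/(199600524/3036257) = 3036257/199600524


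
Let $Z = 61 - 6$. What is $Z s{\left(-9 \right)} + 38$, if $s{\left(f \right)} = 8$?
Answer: $478$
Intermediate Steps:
$Z = 55$ ($Z = 61 - 6 = 55$)
$Z s{\left(-9 \right)} + 38 = 55 \cdot 8 + 38 = 440 + 38 = 478$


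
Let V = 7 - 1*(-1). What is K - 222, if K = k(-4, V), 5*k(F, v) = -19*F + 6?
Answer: -1028/5 ≈ -205.60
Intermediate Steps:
V = 8 (V = 7 + 1 = 8)
k(F, v) = 6/5 - 19*F/5 (k(F, v) = (-19*F + 6)/5 = (6 - 19*F)/5 = 6/5 - 19*F/5)
K = 82/5 (K = 6/5 - 19/5*(-4) = 6/5 + 76/5 = 82/5 ≈ 16.400)
K - 222 = 82/5 - 222 = -1028/5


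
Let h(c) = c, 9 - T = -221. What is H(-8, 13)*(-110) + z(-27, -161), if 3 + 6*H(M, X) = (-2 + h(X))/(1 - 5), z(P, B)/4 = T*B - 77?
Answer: -1779871/12 ≈ -1.4832e+5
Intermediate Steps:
T = 230 (T = 9 - 1*(-221) = 9 + 221 = 230)
z(P, B) = -308 + 920*B (z(P, B) = 4*(230*B - 77) = 4*(-77 + 230*B) = -308 + 920*B)
H(M, X) = -5/12 - X/24 (H(M, X) = -½ + ((-2 + X)/(1 - 5))/6 = -½ + ((-2 + X)/(-4))/6 = -½ + ((-2 + X)*(-¼))/6 = -½ + (½ - X/4)/6 = -½ + (1/12 - X/24) = -5/12 - X/24)
H(-8, 13)*(-110) + z(-27, -161) = (-5/12 - 1/24*13)*(-110) + (-308 + 920*(-161)) = (-5/12 - 13/24)*(-110) + (-308 - 148120) = -23/24*(-110) - 148428 = 1265/12 - 148428 = -1779871/12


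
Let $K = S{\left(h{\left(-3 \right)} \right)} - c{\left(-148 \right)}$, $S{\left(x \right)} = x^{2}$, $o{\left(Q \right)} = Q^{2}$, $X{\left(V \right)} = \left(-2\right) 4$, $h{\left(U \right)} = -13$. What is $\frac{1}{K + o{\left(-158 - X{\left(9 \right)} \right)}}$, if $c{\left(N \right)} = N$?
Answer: $\frac{1}{22817} \approx 4.3827 \cdot 10^{-5}$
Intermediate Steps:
$X{\left(V \right)} = -8$
$K = 317$ ($K = \left(-13\right)^{2} - -148 = 169 + 148 = 317$)
$\frac{1}{K + o{\left(-158 - X{\left(9 \right)} \right)}} = \frac{1}{317 + \left(-158 - -8\right)^{2}} = \frac{1}{317 + \left(-158 + 8\right)^{2}} = \frac{1}{317 + \left(-150\right)^{2}} = \frac{1}{317 + 22500} = \frac{1}{22817}$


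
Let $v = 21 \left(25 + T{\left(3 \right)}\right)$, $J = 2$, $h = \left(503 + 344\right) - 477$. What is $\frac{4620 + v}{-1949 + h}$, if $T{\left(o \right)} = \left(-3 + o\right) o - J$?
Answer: $- \frac{5103}{1579} \approx -3.2318$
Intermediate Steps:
$h = 370$ ($h = 847 - 477 = 370$)
$T{\left(o \right)} = -2 + o \left(-3 + o\right)$ ($T{\left(o \right)} = \left(-3 + o\right) o - 2 = o \left(-3 + o\right) - 2 = -2 + o \left(-3 + o\right)$)
$v = 483$ ($v = 21 \left(25 - \left(11 - 9\right)\right) = 21 \left(25 - 2\right) = 21 \cdot 23 = 483$)
$\frac{4620 + v}{-1949 + h} = \frac{4620 + 483}{-1949 + 370} = \frac{5103}{-1579} = 5103 \left(- \frac{1}{1579}\right) = - \frac{5103}{1579}$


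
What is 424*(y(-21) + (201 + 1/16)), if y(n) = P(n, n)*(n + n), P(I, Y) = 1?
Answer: 134885/2 ≈ 67443.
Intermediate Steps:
y(n) = 2*n (y(n) = 1*(n + n) = 1*(2*n) = 2*n)
424*(y(-21) + (201 + 1/16)) = 424*(2*(-21) + (201 + 1/16)) = 424*(-42 + (201 + 1/16)) = 424*(-42 + 3217/16) = 424*(2545/16) = 134885/2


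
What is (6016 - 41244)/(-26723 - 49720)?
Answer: 35228/76443 ≈ 0.46084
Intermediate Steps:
(6016 - 41244)/(-26723 - 49720) = -35228/(-76443) = -35228*(-1/76443) = 35228/76443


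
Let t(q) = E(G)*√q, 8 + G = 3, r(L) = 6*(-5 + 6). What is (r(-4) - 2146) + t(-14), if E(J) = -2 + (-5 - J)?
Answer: -2140 - 2*I*√14 ≈ -2140.0 - 7.4833*I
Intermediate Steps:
r(L) = 6 (r(L) = 6*1 = 6)
G = -5 (G = -8 + 3 = -5)
E(J) = -7 - J
t(q) = -2*√q (t(q) = (-7 - 1*(-5))*√q = (-7 + 5)*√q = -2*√q)
(r(-4) - 2146) + t(-14) = (6 - 2146) - 2*I*√14 = -2140 - 2*I*√14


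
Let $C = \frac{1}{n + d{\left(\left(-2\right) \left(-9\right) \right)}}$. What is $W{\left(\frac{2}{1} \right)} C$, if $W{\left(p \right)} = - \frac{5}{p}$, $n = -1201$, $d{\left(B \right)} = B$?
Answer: $\frac{5}{2366} \approx 0.0021133$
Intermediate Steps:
$C = - \frac{1}{1183}$ ($C = \frac{1}{-1201 - -18} = \frac{1}{-1201 + 18} = \frac{1}{-1183} = - \frac{1}{1183} \approx -0.00084531$)
$W{\left(\frac{2}{1} \right)} C = - \frac{5}{2 \cdot 1^{-1}} \left(- \frac{1}{1183}\right) = - \frac{5}{2 \cdot 1} \left(- \frac{1}{1183}\right) = - \frac{5}{2} \left(- \frac{1}{1183}\right) = \left(-5\right) \frac{1}{2} \left(- \frac{1}{1183}\right) = \left(- \frac{5}{2}\right) \left(- \frac{1}{1183}\right) = \frac{5}{2366}$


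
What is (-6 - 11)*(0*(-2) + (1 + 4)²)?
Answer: -425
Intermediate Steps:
(-6 - 11)*(0*(-2) + (1 + 4)²) = -17*(0 + 5²) = -17*(0 + 25) = -17*25 = -425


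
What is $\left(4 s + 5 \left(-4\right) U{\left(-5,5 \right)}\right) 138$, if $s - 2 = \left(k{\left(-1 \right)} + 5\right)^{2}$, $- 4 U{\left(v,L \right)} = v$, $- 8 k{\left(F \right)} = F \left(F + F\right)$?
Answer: $\frac{20217}{2} \approx 10109.0$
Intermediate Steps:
$k{\left(F \right)} = - \frac{F^{2}}{4}$ ($k{\left(F \right)} = - \frac{F \left(F + F\right)}{8} = - \frac{F 2 F}{8} = - \frac{2 F^{2}}{8} = - \frac{F^{2}}{4}$)
$U{\left(v,L \right)} = - \frac{v}{4}$
$s = \frac{393}{16}$ ($s = 2 + \left(- \frac{\left(-1\right)^{2}}{4} + 5\right)^{2} = 2 + \left(\left(- \frac{1}{4}\right) 1 + 5\right)^{2} = 2 + \left(- \frac{1}{4} + 5\right)^{2} = 2 + \left(\frac{19}{4}\right)^{2} = 2 + \frac{361}{16} = \frac{393}{16} \approx 24.563$)
$\left(4 s + 5 \left(-4\right) U{\left(-5,5 \right)}\right) 138 = \left(4 \cdot \frac{393}{16} + 5 \left(-4\right) \left(\left(- \frac{1}{4}\right) \left(-5\right)\right)\right) 138 = \left(\frac{393}{4} - 25\right) 138 = \frac{293}{4} \cdot 138 = \frac{20217}{2}$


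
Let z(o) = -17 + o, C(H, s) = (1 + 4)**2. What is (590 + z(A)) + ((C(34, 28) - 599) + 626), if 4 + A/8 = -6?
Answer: 545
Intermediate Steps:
C(H, s) = 25 (C(H, s) = 5**2 = 25)
A = -80 (A = -32 + 8*(-6) = -32 - 48 = -80)
(590 + z(A)) + ((C(34, 28) - 599) + 626) = (590 + (-17 - 80)) + ((25 - 599) + 626) = (590 - 97) + (-574 + 626) = 493 + 52 = 545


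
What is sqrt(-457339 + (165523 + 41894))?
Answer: I*sqrt(249922) ≈ 499.92*I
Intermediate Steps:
sqrt(-457339 + (165523 + 41894)) = sqrt(-457339 + 207417) = sqrt(-249922) = I*sqrt(249922)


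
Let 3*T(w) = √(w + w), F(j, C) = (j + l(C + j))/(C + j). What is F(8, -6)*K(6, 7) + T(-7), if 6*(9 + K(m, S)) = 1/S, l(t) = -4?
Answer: -377/21 + I*√14/3 ≈ -17.952 + 1.2472*I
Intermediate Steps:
F(j, C) = (-4 + j)/(C + j) (F(j, C) = (j - 4)/(C + j) = (-4 + j)/(C + j))
T(w) = √2*√w/3 (T(w) = √(w + w)/3 = √(2*w)/3 = (√2*√w)/3 = √2*√w/3)
K(m, S) = -9 + 1/(6*S)
F(8, -6)*K(6, 7) + T(-7) = ((-4 + 8)/(-6 + 8))*(-9 + (⅙)/7) + √2*√(-7)/3 = (4/2)*(-9 + (⅙)*(⅐)) + √2*(I*√7)/3 = ((½)*4)*(-9 + 1/42) + I*√14/3 = 2*(-377/42) + I*√14/3 = -377/21 + I*√14/3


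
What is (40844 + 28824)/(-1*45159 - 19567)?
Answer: -34834/32363 ≈ -1.0764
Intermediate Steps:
(40844 + 28824)/(-1*45159 - 19567) = 69668/(-45159 - 19567) = 69668/(-64726) = 69668*(-1/64726) = -34834/32363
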